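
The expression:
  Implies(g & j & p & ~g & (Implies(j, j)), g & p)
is always true.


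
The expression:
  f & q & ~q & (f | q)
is never true.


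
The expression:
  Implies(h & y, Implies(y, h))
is always true.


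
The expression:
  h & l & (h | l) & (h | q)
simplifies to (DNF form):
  h & l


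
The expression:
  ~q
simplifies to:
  ~q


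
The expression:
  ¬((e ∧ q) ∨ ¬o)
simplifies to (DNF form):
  (o ∧ ¬e) ∨ (o ∧ ¬q)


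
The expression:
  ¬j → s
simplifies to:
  j ∨ s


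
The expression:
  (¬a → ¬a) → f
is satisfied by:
  {f: True}


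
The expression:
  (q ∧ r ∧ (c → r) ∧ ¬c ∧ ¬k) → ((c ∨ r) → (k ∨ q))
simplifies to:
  True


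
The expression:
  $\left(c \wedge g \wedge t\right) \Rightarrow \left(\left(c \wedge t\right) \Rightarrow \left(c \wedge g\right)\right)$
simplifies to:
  $\text{True}$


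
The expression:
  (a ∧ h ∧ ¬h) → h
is always true.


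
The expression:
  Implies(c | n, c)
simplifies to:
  c | ~n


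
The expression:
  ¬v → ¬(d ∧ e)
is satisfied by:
  {v: True, e: False, d: False}
  {e: False, d: False, v: False}
  {d: True, v: True, e: False}
  {d: True, e: False, v: False}
  {v: True, e: True, d: False}
  {e: True, v: False, d: False}
  {d: True, e: True, v: True}


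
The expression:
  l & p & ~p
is never true.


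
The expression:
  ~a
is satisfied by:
  {a: False}


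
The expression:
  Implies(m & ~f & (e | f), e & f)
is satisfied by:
  {f: True, m: False, e: False}
  {f: False, m: False, e: False}
  {e: True, f: True, m: False}
  {e: True, f: False, m: False}
  {m: True, f: True, e: False}
  {m: True, f: False, e: False}
  {m: True, e: True, f: True}


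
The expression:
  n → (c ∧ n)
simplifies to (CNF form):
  c ∨ ¬n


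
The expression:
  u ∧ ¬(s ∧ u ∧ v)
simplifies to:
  u ∧ (¬s ∨ ¬v)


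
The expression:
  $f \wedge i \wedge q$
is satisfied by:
  {i: True, f: True, q: True}


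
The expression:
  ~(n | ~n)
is never true.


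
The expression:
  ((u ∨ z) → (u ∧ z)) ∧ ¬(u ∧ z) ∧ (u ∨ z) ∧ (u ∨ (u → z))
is never true.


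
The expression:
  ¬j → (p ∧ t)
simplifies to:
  j ∨ (p ∧ t)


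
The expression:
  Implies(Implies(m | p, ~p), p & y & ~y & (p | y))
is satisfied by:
  {p: True}


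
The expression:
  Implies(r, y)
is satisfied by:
  {y: True, r: False}
  {r: False, y: False}
  {r: True, y: True}


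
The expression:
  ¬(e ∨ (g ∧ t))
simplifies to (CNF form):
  ¬e ∧ (¬g ∨ ¬t)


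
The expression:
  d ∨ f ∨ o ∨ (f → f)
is always true.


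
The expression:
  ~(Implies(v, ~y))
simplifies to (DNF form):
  v & y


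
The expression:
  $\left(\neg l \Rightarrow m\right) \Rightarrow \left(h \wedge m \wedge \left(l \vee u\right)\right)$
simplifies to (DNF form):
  $\left(m \wedge \neg m\right) \vee \left(\neg l \wedge \neg m\right) \vee \left(h \wedge l \wedge m\right) \vee \left(h \wedge l \wedge \neg l\right) \vee \left(h \wedge m \wedge u\right) \vee \left(h \wedge m \wedge \neg m\right) \vee \left(h \wedge u \wedge \neg l\right) \vee \left(h \wedge \neg l \wedge \neg m\right) \vee \left(l \wedge m \wedge \neg m\right) \vee \left(l \wedge \neg l \wedge \neg m\right) \vee \left(m \wedge u \wedge \neg m\right) \vee \left(u \wedge \neg l \wedge \neg m\right)$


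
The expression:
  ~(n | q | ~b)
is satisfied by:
  {b: True, n: False, q: False}


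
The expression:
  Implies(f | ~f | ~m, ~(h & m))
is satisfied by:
  {h: False, m: False}
  {m: True, h: False}
  {h: True, m: False}


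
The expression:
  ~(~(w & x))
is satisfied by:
  {w: True, x: True}


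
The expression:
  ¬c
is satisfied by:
  {c: False}


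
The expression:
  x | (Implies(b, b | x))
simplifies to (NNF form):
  True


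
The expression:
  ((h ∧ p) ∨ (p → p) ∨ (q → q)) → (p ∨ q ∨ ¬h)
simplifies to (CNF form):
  p ∨ q ∨ ¬h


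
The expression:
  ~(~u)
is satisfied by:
  {u: True}


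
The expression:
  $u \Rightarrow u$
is always true.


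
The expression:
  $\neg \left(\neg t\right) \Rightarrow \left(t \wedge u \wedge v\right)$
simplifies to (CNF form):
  $\left(u \vee \neg t\right) \wedge \left(v \vee \neg t\right)$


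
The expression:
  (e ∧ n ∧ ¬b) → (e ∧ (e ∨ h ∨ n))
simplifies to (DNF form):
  True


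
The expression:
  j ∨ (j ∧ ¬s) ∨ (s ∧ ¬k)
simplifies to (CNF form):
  (j ∨ s) ∧ (j ∨ ¬k)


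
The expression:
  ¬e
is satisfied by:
  {e: False}


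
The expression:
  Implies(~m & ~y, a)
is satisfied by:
  {a: True, y: True, m: True}
  {a: True, y: True, m: False}
  {a: True, m: True, y: False}
  {a: True, m: False, y: False}
  {y: True, m: True, a: False}
  {y: True, m: False, a: False}
  {m: True, y: False, a: False}


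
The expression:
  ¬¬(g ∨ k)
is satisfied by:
  {k: True, g: True}
  {k: True, g: False}
  {g: True, k: False}


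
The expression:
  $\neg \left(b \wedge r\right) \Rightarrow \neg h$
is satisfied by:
  {r: True, b: True, h: False}
  {r: True, b: False, h: False}
  {b: True, r: False, h: False}
  {r: False, b: False, h: False}
  {r: True, h: True, b: True}


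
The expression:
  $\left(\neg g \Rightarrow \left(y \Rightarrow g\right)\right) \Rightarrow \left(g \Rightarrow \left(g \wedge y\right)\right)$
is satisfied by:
  {y: True, g: False}
  {g: False, y: False}
  {g: True, y: True}


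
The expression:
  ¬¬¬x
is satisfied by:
  {x: False}


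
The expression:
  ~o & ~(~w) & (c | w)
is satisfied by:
  {w: True, o: False}


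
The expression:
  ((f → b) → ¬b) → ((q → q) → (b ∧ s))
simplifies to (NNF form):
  b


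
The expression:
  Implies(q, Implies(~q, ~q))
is always true.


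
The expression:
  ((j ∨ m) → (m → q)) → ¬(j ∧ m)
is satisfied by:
  {m: False, q: False, j: False}
  {j: True, m: False, q: False}
  {q: True, m: False, j: False}
  {j: True, q: True, m: False}
  {m: True, j: False, q: False}
  {j: True, m: True, q: False}
  {q: True, m: True, j: False}


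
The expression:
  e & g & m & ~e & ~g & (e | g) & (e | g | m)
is never true.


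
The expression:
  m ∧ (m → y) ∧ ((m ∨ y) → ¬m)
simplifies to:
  False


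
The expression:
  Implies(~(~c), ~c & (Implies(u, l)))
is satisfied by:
  {c: False}


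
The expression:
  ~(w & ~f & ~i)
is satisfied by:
  {i: True, f: True, w: False}
  {i: True, w: False, f: False}
  {f: True, w: False, i: False}
  {f: False, w: False, i: False}
  {i: True, f: True, w: True}
  {i: True, w: True, f: False}
  {f: True, w: True, i: False}


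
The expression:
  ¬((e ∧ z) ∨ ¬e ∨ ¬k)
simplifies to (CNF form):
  e ∧ k ∧ ¬z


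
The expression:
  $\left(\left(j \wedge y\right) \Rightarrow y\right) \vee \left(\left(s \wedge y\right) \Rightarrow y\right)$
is always true.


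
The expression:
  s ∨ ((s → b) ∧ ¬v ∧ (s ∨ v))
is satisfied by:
  {s: True}


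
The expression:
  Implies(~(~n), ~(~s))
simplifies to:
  s | ~n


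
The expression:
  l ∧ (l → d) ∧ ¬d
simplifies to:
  False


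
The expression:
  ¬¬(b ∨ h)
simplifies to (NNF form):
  b ∨ h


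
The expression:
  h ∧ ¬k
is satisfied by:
  {h: True, k: False}


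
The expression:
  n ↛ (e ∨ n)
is never true.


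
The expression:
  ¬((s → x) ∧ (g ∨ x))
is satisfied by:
  {s: True, x: False, g: False}
  {x: False, g: False, s: False}
  {s: True, g: True, x: False}


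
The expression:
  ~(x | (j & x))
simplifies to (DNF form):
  ~x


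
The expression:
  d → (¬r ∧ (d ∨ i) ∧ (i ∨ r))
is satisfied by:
  {i: True, r: False, d: False}
  {r: False, d: False, i: False}
  {i: True, r: True, d: False}
  {r: True, i: False, d: False}
  {d: True, i: True, r: False}


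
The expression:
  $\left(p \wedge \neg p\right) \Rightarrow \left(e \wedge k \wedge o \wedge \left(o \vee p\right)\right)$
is always true.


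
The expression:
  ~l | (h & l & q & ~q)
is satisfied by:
  {l: False}


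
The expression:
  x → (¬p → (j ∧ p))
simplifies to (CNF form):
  p ∨ ¬x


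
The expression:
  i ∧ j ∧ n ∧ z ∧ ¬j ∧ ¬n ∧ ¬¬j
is never true.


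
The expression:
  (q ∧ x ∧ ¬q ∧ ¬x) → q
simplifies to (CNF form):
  True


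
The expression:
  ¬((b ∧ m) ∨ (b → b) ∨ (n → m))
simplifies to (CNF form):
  False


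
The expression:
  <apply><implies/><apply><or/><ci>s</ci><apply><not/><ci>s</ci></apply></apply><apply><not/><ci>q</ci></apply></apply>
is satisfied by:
  {q: False}


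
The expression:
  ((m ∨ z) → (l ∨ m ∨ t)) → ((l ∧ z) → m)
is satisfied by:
  {m: True, l: False, z: False}
  {l: False, z: False, m: False}
  {z: True, m: True, l: False}
  {z: True, l: False, m: False}
  {m: True, l: True, z: False}
  {l: True, m: False, z: False}
  {z: True, l: True, m: True}


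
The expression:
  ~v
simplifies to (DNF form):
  ~v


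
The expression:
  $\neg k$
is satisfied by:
  {k: False}


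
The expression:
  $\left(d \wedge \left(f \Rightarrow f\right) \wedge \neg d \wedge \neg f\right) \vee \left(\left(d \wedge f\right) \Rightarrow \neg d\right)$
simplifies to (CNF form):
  $\neg d \vee \neg f$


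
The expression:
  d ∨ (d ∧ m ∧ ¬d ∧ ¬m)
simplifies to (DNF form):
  d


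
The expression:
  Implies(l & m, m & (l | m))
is always true.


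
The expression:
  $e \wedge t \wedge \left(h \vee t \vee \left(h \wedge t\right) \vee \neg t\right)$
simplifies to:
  $e \wedge t$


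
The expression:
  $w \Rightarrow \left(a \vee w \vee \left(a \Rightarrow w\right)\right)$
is always true.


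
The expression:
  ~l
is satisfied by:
  {l: False}


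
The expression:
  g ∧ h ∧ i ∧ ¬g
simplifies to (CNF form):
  False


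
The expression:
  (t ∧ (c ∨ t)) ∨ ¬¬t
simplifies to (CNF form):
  t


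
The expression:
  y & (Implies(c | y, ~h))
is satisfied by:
  {y: True, h: False}


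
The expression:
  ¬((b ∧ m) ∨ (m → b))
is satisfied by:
  {m: True, b: False}


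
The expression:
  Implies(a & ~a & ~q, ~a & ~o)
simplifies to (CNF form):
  True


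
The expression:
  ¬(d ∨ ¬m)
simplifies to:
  m ∧ ¬d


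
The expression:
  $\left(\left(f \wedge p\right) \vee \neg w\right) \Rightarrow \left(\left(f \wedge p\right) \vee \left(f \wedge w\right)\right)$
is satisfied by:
  {w: True, f: True, p: True}
  {w: True, f: True, p: False}
  {w: True, p: True, f: False}
  {w: True, p: False, f: False}
  {f: True, p: True, w: False}


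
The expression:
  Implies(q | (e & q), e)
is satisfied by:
  {e: True, q: False}
  {q: False, e: False}
  {q: True, e: True}


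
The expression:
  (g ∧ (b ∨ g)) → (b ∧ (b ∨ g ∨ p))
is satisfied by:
  {b: True, g: False}
  {g: False, b: False}
  {g: True, b: True}


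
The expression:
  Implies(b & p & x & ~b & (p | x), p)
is always true.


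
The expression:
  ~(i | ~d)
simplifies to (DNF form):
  d & ~i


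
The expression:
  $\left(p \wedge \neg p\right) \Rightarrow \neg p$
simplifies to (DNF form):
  $\text{True}$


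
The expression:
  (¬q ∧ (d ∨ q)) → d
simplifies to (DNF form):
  True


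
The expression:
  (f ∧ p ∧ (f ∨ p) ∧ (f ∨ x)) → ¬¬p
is always true.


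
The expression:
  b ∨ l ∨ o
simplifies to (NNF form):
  b ∨ l ∨ o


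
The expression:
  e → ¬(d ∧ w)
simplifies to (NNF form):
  ¬d ∨ ¬e ∨ ¬w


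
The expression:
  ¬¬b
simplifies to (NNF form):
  b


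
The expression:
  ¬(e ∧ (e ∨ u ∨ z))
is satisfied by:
  {e: False}


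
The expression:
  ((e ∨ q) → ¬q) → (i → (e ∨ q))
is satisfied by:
  {q: True, e: True, i: False}
  {q: True, e: False, i: False}
  {e: True, q: False, i: False}
  {q: False, e: False, i: False}
  {i: True, q: True, e: True}
  {i: True, q: True, e: False}
  {i: True, e: True, q: False}


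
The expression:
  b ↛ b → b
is always true.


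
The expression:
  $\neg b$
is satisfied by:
  {b: False}


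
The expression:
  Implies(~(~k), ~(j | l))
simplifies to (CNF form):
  (~j | ~k) & (~k | ~l)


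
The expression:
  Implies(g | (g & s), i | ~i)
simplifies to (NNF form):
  True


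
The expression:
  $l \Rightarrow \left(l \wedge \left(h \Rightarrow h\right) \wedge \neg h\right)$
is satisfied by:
  {l: False, h: False}
  {h: True, l: False}
  {l: True, h: False}


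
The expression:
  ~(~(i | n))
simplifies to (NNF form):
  i | n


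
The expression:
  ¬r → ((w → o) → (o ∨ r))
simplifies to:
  o ∨ r ∨ w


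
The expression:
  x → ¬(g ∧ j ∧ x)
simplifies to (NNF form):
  ¬g ∨ ¬j ∨ ¬x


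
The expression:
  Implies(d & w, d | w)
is always true.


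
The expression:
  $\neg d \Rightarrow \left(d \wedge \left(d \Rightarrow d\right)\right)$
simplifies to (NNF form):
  $d$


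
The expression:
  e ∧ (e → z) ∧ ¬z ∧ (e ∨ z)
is never true.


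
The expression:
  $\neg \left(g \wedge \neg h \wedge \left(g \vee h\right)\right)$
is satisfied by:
  {h: True, g: False}
  {g: False, h: False}
  {g: True, h: True}


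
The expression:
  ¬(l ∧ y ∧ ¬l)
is always true.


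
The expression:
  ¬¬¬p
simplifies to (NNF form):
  ¬p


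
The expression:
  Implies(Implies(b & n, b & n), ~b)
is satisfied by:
  {b: False}


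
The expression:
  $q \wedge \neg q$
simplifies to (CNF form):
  $\text{False}$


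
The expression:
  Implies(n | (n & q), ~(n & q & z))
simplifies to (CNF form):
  ~n | ~q | ~z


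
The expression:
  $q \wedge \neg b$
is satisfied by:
  {q: True, b: False}


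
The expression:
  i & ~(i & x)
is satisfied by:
  {i: True, x: False}


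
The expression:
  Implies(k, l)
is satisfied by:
  {l: True, k: False}
  {k: False, l: False}
  {k: True, l: True}


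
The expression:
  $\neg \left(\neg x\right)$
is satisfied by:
  {x: True}


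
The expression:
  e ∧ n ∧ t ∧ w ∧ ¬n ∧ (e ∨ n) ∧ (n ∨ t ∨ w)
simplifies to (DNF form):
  False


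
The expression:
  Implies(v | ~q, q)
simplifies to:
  q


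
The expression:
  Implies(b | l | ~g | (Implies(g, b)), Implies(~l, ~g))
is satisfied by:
  {l: True, g: False, b: False}
  {g: False, b: False, l: False}
  {b: True, l: True, g: False}
  {b: True, g: False, l: False}
  {l: True, g: True, b: False}
  {g: True, l: False, b: False}
  {b: True, g: True, l: True}


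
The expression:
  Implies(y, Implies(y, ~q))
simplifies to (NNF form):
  ~q | ~y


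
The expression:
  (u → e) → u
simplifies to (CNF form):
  u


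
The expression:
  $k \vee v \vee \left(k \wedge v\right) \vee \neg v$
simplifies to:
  $\text{True}$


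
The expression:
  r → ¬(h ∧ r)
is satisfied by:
  {h: False, r: False}
  {r: True, h: False}
  {h: True, r: False}


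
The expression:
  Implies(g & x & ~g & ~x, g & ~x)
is always true.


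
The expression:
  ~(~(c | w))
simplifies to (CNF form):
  c | w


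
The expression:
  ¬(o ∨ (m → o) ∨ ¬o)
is never true.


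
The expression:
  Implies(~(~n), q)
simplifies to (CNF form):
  q | ~n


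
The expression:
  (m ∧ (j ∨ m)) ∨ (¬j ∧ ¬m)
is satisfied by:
  {m: True, j: False}
  {j: False, m: False}
  {j: True, m: True}


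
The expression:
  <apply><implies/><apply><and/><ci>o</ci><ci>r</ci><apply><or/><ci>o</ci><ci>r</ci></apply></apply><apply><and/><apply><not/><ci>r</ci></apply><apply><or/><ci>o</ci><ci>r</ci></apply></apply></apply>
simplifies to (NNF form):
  <apply><or/><apply><not/><ci>o</ci></apply><apply><not/><ci>r</ci></apply></apply>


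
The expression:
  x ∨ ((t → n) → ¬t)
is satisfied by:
  {x: True, t: False, n: False}
  {t: False, n: False, x: False}
  {x: True, n: True, t: False}
  {n: True, t: False, x: False}
  {x: True, t: True, n: False}
  {t: True, x: False, n: False}
  {x: True, n: True, t: True}


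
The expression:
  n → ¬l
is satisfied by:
  {l: False, n: False}
  {n: True, l: False}
  {l: True, n: False}


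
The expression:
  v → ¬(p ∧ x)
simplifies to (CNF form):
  ¬p ∨ ¬v ∨ ¬x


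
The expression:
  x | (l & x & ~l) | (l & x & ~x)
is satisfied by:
  {x: True}


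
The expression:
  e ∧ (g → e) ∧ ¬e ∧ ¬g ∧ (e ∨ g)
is never true.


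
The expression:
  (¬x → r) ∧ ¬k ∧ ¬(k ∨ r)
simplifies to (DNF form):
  x ∧ ¬k ∧ ¬r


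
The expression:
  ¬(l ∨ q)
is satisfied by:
  {q: False, l: False}


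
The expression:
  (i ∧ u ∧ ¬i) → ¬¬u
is always true.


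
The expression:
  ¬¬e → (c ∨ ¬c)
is always true.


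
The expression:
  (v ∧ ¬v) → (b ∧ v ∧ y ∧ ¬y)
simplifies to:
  True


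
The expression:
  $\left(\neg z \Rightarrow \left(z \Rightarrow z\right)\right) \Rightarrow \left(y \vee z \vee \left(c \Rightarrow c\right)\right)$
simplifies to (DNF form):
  $\text{True}$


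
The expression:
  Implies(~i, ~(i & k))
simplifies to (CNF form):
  True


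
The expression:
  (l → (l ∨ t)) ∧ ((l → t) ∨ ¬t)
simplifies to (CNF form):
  True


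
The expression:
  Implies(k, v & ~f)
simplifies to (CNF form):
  (v | ~k) & (~f | ~k)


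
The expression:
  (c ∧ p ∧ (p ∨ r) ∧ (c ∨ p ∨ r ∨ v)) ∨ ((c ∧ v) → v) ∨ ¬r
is always true.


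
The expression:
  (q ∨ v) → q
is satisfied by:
  {q: True, v: False}
  {v: False, q: False}
  {v: True, q: True}


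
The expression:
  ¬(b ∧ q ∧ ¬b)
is always true.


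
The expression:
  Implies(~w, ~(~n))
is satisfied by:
  {n: True, w: True}
  {n: True, w: False}
  {w: True, n: False}


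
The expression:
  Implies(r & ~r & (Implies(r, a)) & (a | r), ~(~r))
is always true.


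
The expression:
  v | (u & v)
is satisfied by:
  {v: True}


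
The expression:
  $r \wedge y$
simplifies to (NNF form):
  $r \wedge y$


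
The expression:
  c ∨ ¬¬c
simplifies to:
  c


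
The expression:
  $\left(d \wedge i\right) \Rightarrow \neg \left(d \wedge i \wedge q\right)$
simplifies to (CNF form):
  $\neg d \vee \neg i \vee \neg q$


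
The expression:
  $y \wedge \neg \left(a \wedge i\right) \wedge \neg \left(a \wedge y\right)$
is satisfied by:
  {y: True, a: False}


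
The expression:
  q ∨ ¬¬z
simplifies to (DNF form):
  q ∨ z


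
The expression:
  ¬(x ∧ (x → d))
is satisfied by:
  {d: False, x: False}
  {x: True, d: False}
  {d: True, x: False}


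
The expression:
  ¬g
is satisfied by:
  {g: False}


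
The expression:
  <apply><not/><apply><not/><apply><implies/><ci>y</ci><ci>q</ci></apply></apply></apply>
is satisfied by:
  {q: True, y: False}
  {y: False, q: False}
  {y: True, q: True}


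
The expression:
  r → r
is always true.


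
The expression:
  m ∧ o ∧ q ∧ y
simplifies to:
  m ∧ o ∧ q ∧ y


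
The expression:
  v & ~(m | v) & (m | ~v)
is never true.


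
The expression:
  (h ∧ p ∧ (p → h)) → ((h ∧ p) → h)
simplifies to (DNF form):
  True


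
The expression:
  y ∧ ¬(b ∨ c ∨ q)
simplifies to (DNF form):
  y ∧ ¬b ∧ ¬c ∧ ¬q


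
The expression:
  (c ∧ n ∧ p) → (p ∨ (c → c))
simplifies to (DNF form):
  True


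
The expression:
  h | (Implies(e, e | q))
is always true.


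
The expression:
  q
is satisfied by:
  {q: True}


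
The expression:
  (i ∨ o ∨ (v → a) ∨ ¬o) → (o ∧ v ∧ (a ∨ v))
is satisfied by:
  {o: True, v: True}


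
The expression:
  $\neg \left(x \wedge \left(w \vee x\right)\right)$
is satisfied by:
  {x: False}


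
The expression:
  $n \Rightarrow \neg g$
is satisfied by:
  {g: False, n: False}
  {n: True, g: False}
  {g: True, n: False}


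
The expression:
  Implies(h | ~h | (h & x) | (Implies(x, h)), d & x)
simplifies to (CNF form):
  d & x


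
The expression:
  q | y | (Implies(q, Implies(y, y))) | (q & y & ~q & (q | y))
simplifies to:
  True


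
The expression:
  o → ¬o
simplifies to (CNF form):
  ¬o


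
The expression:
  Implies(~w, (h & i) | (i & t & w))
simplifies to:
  w | (h & i)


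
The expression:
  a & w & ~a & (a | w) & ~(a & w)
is never true.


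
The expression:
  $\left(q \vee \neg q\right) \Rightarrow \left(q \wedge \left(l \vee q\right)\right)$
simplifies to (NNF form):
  $q$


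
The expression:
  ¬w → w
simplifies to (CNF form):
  w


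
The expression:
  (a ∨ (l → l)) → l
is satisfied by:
  {l: True}


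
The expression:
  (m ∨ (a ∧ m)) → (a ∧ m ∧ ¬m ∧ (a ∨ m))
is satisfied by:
  {m: False}


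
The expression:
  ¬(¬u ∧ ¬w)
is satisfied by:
  {u: True, w: True}
  {u: True, w: False}
  {w: True, u: False}


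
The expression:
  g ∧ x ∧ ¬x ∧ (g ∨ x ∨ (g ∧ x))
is never true.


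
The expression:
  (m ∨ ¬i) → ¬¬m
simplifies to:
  i ∨ m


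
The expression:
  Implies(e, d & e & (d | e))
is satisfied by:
  {d: True, e: False}
  {e: False, d: False}
  {e: True, d: True}


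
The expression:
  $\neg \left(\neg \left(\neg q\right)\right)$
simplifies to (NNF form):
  $\neg q$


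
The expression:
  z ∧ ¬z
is never true.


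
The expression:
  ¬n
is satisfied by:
  {n: False}


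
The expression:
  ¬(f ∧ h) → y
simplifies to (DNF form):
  y ∨ (f ∧ h)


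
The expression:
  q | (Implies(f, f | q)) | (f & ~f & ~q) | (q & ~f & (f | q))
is always true.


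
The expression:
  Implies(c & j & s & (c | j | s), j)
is always true.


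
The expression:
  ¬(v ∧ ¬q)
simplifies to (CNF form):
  q ∨ ¬v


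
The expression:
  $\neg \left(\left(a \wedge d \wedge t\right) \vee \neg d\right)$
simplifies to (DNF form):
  $\left(d \wedge \neg a\right) \vee \left(d \wedge \neg t\right)$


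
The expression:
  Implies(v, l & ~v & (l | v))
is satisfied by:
  {v: False}


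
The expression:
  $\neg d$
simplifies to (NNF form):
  $\neg d$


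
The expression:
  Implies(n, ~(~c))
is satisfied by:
  {c: True, n: False}
  {n: False, c: False}
  {n: True, c: True}


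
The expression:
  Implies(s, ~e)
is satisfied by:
  {s: False, e: False}
  {e: True, s: False}
  {s: True, e: False}


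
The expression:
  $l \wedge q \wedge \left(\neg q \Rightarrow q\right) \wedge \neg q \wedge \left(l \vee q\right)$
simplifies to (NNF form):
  $\text{False}$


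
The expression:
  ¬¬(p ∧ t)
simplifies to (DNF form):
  p ∧ t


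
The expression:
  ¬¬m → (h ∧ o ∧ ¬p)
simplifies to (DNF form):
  (h ∧ o ∧ ¬p) ∨ ¬m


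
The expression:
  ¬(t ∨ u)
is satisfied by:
  {u: False, t: False}


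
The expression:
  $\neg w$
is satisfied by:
  {w: False}


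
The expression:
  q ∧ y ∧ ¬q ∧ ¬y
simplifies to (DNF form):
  False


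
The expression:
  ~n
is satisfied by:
  {n: False}


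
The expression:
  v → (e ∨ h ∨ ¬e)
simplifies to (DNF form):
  True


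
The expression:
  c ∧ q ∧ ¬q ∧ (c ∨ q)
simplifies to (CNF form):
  False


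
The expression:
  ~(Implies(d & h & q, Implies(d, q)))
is never true.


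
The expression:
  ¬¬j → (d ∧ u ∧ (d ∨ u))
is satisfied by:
  {d: True, u: True, j: False}
  {d: True, u: False, j: False}
  {u: True, d: False, j: False}
  {d: False, u: False, j: False}
  {j: True, d: True, u: True}


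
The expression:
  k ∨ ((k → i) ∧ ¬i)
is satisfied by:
  {k: True, i: False}
  {i: False, k: False}
  {i: True, k: True}


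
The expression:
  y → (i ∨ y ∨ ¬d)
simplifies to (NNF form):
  True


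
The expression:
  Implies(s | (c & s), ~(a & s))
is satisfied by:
  {s: False, a: False}
  {a: True, s: False}
  {s: True, a: False}


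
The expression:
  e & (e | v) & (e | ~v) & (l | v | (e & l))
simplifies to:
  e & (l | v)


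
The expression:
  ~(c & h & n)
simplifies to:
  ~c | ~h | ~n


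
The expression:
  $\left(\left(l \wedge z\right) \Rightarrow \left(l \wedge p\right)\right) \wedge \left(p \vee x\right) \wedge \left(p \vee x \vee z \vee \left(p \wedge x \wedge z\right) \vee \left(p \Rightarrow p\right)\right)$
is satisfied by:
  {p: True, x: True, l: False, z: False}
  {z: True, p: True, x: True, l: False}
  {p: True, l: True, x: True, z: False}
  {z: True, p: True, l: True, x: True}
  {p: True, x: False, l: False, z: False}
  {p: True, z: True, x: False, l: False}
  {p: True, l: True, x: False, z: False}
  {p: True, z: True, l: True, x: False}
  {x: True, z: False, l: False, p: False}
  {z: True, x: True, l: False, p: False}
  {l: True, x: True, z: False, p: False}


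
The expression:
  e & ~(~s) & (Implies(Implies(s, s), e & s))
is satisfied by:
  {e: True, s: True}


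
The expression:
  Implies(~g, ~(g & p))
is always true.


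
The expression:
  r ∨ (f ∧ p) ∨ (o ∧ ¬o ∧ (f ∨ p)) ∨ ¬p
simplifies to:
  f ∨ r ∨ ¬p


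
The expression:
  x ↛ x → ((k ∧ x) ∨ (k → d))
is always true.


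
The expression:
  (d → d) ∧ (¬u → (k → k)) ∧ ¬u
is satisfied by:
  {u: False}


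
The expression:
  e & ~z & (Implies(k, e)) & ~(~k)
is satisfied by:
  {e: True, k: True, z: False}


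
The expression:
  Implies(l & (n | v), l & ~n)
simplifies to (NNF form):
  ~l | ~n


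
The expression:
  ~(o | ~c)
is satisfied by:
  {c: True, o: False}


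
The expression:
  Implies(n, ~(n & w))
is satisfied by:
  {w: False, n: False}
  {n: True, w: False}
  {w: True, n: False}


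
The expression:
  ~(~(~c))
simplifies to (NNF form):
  ~c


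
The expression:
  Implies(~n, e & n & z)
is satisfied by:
  {n: True}


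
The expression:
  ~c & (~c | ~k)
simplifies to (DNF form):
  ~c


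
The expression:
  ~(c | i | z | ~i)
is never true.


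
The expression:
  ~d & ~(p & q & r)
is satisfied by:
  {d: False, p: False, q: False, r: False}
  {r: True, d: False, p: False, q: False}
  {q: True, d: False, p: False, r: False}
  {r: True, q: True, d: False, p: False}
  {p: True, r: False, d: False, q: False}
  {r: True, p: True, d: False, q: False}
  {q: True, p: True, r: False, d: False}


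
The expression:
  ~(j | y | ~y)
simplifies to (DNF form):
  False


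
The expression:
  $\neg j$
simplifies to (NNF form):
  $\neg j$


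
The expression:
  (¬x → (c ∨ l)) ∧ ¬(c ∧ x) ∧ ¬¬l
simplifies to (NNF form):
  l ∧ (¬c ∨ ¬x)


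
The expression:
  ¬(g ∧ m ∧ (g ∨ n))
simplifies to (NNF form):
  ¬g ∨ ¬m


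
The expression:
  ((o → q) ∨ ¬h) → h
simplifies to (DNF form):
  h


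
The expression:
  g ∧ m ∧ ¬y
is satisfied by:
  {m: True, g: True, y: False}


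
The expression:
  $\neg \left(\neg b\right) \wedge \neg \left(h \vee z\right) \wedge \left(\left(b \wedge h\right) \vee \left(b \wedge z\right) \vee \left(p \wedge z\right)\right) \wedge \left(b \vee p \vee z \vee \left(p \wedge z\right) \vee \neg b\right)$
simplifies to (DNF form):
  $\text{False}$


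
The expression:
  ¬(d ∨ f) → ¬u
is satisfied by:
  {d: True, f: True, u: False}
  {d: True, f: False, u: False}
  {f: True, d: False, u: False}
  {d: False, f: False, u: False}
  {d: True, u: True, f: True}
  {d: True, u: True, f: False}
  {u: True, f: True, d: False}


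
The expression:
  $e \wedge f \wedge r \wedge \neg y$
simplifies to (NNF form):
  $e \wedge f \wedge r \wedge \neg y$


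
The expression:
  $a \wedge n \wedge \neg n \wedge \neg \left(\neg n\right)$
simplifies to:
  $\text{False}$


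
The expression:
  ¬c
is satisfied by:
  {c: False}


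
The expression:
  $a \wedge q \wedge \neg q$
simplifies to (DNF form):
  $\text{False}$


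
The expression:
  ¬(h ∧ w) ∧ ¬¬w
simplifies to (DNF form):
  w ∧ ¬h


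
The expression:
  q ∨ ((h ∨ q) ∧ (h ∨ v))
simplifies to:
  h ∨ q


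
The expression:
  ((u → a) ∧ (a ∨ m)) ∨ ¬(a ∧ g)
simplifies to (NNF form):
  True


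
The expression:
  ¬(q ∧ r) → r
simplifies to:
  r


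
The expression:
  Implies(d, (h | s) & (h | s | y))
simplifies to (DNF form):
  h | s | ~d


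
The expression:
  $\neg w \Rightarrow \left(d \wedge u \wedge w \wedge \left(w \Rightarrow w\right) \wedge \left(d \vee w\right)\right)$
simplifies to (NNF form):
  $w$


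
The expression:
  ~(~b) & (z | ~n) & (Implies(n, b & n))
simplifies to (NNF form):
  b & (z | ~n)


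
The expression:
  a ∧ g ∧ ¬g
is never true.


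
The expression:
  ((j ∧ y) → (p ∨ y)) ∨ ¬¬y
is always true.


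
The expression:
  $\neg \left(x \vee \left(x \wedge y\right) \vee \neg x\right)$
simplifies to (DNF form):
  $\text{False}$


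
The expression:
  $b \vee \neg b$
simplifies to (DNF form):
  $\text{True}$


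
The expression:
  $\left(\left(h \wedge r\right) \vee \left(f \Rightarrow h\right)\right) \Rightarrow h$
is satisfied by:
  {h: True, f: True}
  {h: True, f: False}
  {f: True, h: False}


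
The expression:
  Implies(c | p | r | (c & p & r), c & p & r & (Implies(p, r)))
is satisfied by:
  {c: False, r: False, p: False}
  {r: True, p: True, c: True}


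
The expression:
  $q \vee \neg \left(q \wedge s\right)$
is always true.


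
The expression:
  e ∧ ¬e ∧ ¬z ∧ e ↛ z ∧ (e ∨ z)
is never true.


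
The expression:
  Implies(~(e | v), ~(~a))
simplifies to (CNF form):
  a | e | v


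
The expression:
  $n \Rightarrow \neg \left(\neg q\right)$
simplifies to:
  $q \vee \neg n$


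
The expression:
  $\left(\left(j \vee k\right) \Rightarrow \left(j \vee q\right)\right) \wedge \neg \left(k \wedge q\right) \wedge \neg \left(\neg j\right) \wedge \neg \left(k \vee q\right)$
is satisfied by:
  {j: True, q: False, k: False}


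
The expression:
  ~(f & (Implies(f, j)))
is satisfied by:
  {j: False, f: False}
  {f: True, j: False}
  {j: True, f: False}


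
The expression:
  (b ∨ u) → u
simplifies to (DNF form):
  u ∨ ¬b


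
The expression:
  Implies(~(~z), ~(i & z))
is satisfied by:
  {z: False, i: False}
  {i: True, z: False}
  {z: True, i: False}


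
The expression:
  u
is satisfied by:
  {u: True}


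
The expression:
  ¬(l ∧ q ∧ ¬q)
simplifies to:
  True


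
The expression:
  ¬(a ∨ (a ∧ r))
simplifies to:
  ¬a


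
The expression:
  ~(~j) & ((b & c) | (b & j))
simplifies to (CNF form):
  b & j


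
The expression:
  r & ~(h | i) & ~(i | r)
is never true.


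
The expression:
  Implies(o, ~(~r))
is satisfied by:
  {r: True, o: False}
  {o: False, r: False}
  {o: True, r: True}


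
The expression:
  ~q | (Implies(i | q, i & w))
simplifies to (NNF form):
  ~q | (i & w)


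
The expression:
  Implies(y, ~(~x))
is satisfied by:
  {x: True, y: False}
  {y: False, x: False}
  {y: True, x: True}


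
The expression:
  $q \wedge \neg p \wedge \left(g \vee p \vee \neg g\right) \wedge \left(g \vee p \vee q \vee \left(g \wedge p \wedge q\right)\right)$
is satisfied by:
  {q: True, p: False}


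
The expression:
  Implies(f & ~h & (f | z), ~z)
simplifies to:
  h | ~f | ~z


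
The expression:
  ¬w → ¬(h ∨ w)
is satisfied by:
  {w: True, h: False}
  {h: False, w: False}
  {h: True, w: True}


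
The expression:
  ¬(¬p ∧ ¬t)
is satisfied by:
  {t: True, p: True}
  {t: True, p: False}
  {p: True, t: False}


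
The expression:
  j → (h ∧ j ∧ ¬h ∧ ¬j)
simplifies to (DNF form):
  ¬j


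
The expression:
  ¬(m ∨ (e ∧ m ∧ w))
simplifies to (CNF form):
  ¬m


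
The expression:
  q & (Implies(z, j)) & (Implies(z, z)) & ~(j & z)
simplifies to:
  q & ~z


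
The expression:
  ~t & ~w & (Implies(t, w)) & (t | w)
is never true.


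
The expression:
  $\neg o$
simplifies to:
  $\neg o$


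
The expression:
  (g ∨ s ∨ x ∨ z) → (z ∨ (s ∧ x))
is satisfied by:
  {x: True, z: True, s: True, g: False}
  {x: True, z: True, g: True, s: True}
  {x: True, z: True, s: False, g: False}
  {x: True, z: True, g: True, s: False}
  {z: True, s: True, g: False, x: False}
  {z: True, g: True, s: True, x: False}
  {z: True, s: False, g: False, x: False}
  {z: True, g: True, s: False, x: False}
  {x: True, s: True, g: False, z: False}
  {g: True, x: True, s: True, z: False}
  {x: False, s: False, g: False, z: False}


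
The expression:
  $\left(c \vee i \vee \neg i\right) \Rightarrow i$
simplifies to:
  $i$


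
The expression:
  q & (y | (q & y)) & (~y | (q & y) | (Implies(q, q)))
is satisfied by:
  {y: True, q: True}


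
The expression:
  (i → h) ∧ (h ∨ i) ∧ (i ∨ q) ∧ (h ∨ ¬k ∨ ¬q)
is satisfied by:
  {h: True, i: True, q: True}
  {h: True, i: True, q: False}
  {h: True, q: True, i: False}


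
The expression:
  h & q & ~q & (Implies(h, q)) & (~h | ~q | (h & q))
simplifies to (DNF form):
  False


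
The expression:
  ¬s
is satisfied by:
  {s: False}


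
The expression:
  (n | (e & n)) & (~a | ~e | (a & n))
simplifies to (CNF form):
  n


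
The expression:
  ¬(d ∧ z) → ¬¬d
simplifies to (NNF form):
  d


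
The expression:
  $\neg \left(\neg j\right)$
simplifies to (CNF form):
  $j$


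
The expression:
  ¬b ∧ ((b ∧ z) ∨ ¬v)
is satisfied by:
  {v: False, b: False}


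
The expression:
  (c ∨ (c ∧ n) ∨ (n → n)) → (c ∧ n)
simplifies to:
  c ∧ n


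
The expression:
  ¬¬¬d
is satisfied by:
  {d: False}


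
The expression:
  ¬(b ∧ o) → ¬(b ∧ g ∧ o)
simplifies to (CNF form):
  True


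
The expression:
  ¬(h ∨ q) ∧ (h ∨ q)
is never true.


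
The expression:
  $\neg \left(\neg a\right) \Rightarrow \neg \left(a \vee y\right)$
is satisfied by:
  {a: False}


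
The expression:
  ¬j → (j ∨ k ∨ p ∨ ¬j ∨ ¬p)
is always true.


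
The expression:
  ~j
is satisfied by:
  {j: False}


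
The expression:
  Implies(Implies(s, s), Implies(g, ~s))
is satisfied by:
  {s: False, g: False}
  {g: True, s: False}
  {s: True, g: False}


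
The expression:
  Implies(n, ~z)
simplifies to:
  ~n | ~z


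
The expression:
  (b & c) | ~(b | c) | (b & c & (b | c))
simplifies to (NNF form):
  (b & c) | (~b & ~c)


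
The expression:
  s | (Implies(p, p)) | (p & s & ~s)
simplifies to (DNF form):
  True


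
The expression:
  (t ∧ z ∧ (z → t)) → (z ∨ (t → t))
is always true.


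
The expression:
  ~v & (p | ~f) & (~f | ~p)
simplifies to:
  ~f & ~v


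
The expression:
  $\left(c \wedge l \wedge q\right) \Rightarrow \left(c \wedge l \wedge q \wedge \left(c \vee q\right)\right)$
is always true.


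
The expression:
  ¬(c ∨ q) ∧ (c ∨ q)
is never true.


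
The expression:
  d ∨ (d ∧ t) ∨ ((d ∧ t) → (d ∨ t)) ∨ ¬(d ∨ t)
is always true.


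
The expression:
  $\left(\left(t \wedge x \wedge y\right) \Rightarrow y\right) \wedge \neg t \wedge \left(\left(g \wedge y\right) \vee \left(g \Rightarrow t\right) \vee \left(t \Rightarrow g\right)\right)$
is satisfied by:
  {t: False}


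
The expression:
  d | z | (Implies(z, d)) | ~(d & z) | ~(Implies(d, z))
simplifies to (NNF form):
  True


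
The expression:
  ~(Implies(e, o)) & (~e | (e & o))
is never true.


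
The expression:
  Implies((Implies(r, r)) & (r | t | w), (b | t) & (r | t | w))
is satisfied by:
  {b: True, t: True, w: False, r: False}
  {r: True, b: True, t: True, w: False}
  {b: True, t: True, w: True, r: False}
  {r: True, b: True, t: True, w: True}
  {b: True, w: False, t: False, r: False}
  {b: True, r: True, w: False, t: False}
  {b: True, w: True, t: False, r: False}
  {b: True, r: True, w: True, t: False}
  {t: True, r: False, w: False, b: False}
  {r: True, t: True, w: False, b: False}
  {t: True, w: True, r: False, b: False}
  {r: True, t: True, w: True, b: False}
  {r: False, w: False, t: False, b: False}


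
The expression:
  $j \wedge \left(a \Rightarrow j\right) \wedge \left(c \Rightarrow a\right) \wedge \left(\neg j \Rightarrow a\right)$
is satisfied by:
  {j: True, a: True, c: False}
  {j: True, c: False, a: False}
  {j: True, a: True, c: True}


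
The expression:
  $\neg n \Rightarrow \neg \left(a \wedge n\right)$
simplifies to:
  $\text{True}$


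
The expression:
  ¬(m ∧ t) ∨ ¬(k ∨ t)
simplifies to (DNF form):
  ¬m ∨ ¬t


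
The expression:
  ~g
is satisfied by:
  {g: False}


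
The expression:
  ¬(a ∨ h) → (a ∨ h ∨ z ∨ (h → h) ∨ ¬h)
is always true.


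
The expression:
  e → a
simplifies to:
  a ∨ ¬e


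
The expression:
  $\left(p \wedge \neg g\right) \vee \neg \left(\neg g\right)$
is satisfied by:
  {g: True, p: True}
  {g: True, p: False}
  {p: True, g: False}


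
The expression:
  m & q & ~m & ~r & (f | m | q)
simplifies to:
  False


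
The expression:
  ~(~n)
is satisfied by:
  {n: True}


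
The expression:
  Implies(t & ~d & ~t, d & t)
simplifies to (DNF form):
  True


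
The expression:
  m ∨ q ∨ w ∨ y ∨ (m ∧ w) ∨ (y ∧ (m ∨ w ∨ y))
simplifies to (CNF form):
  m ∨ q ∨ w ∨ y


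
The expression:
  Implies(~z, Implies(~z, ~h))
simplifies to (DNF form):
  z | ~h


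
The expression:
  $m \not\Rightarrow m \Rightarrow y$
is always true.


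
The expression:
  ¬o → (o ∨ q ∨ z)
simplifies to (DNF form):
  o ∨ q ∨ z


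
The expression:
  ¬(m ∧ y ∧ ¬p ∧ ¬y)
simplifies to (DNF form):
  True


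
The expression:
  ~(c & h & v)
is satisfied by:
  {h: False, v: False, c: False}
  {c: True, h: False, v: False}
  {v: True, h: False, c: False}
  {c: True, v: True, h: False}
  {h: True, c: False, v: False}
  {c: True, h: True, v: False}
  {v: True, h: True, c: False}


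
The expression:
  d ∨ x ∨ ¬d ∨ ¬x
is always true.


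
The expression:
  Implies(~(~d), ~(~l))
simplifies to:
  l | ~d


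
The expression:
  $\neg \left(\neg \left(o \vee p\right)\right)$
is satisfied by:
  {o: True, p: True}
  {o: True, p: False}
  {p: True, o: False}


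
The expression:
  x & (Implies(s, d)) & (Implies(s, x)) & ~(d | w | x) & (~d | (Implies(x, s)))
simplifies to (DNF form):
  False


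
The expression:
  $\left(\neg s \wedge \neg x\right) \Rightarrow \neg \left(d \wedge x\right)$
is always true.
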